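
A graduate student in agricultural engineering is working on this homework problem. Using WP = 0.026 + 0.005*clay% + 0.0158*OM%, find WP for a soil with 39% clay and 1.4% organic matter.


WP = 0.026 + 0.005*39 + 0.0158*1.4
   = 0.026 + 0.1950 + 0.0221
   = 0.2431


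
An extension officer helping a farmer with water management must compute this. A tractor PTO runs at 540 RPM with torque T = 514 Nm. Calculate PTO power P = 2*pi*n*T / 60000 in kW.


P = 2*pi*n*T / 60000
  = 2*pi * 540 * 514 / 60000
  = 1743960.91 / 60000
  = 29.07 kW


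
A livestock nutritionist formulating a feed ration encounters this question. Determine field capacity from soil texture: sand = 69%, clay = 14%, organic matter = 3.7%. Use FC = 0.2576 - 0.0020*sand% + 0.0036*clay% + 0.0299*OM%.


FC = 0.2576 - 0.0020*69 + 0.0036*14 + 0.0299*3.7
   = 0.2576 - 0.1380 + 0.0504 + 0.1106
   = 0.2806


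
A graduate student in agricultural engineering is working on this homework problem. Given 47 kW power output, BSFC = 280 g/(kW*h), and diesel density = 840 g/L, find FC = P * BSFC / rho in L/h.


FC = P * BSFC / rho_fuel
   = 47 * 280 / 840
   = 13160 / 840
   = 15.67 L/h


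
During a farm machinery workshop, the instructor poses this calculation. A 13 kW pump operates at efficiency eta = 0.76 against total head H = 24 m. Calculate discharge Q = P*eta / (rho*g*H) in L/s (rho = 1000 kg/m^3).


Q = (P * 1000 * eta) / (rho * g * H)
  = (13 * 1000 * 0.76) / (1000 * 9.81 * 24)
  = 9880 / 235440
  = 0.04196 m^3/s = 41.96 L/s


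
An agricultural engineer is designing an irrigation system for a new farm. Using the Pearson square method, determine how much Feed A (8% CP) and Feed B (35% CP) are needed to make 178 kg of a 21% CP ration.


parts_A = CP_b - target = 35 - 21 = 14
parts_B = target - CP_a = 21 - 8 = 13
total_parts = 14 + 13 = 27
Feed A = 178 * 14 / 27 = 92.30 kg
Feed B = 178 * 13 / 27 = 85.70 kg

92.30 kg


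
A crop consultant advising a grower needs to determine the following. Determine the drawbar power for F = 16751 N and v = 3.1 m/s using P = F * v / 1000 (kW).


P = F * v / 1000
  = 16751 * 3.1 / 1000
  = 51928.10 / 1000
  = 51.93 kW


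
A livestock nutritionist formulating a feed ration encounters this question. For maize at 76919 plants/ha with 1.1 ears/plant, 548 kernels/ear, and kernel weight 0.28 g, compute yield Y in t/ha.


Y = density * ears * kernels * kw
  = 76919 * 1.1 * 548 * 0.28 g/ha
  = 12982696.50 g/ha
  = 12982.70 kg/ha = 12.98 t/ha


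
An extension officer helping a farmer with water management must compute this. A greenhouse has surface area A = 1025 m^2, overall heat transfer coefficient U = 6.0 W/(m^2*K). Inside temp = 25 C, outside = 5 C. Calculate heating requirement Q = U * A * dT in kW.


dT = 25 - (5) = 20 K
Q = U * A * dT
  = 6.0 * 1025 * 20
  = 123000 W = 123 kW


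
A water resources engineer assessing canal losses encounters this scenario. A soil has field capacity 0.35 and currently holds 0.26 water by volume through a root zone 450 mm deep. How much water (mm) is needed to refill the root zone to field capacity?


SMD = (FC - theta) * D
    = (0.35 - 0.26) * 450
    = 0.090 * 450
    = 40.50 mm


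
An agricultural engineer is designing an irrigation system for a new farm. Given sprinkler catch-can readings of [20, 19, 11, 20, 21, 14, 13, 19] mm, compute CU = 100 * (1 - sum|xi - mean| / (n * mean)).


xbar = 137 / 8 = 17.125
sum|xi - xbar| = 26.750
CU = 100 * (1 - 26.750 / (8 * 17.125))
   = 100 * (1 - 0.1953)
   = 80.47%


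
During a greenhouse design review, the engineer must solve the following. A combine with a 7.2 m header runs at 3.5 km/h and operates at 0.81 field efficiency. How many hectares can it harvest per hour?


C = w * v * eta_f / 10
  = 7.2 * 3.5 * 0.81 / 10
  = 20.41 / 10
  = 2.04 ha/h


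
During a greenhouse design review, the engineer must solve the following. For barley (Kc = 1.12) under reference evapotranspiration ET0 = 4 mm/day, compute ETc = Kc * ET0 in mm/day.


ETc = Kc * ET0
    = 1.12 * 4
    = 4.48 mm/day


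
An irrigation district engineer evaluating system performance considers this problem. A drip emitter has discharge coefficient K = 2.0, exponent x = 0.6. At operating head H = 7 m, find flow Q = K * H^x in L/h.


Q = K * H^x
  = 2.0 * 7^0.6
  = 2.0 * 3.2141
  = 6.43 L/h


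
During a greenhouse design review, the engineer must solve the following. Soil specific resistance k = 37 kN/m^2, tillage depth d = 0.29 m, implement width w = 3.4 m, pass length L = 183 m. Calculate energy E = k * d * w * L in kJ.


E = k * d * w * L
  = 37 * 0.29 * 3.4 * 183
  = 6676.21 kJ


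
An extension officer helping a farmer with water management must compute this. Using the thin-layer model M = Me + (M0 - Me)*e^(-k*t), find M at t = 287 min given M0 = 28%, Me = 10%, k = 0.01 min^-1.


M = Me + (M0 - Me) * e^(-k*t)
  = 10 + (28 - 10) * e^(-0.01*287)
  = 10 + 18 * e^(-2.870)
  = 10 + 18 * 0.05670
  = 10 + 1.0206
  = 11.02%


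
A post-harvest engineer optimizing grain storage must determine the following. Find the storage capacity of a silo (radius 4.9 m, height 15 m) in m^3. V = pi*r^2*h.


V = pi * r^2 * h
  = pi * 4.9^2 * 15
  = pi * 24.01 * 15
  = 1131.44 m^3


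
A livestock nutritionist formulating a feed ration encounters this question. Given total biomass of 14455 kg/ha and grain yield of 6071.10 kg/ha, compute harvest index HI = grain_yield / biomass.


HI = grain_yield / biomass
   = 6071.10 / 14455
   = 0.42


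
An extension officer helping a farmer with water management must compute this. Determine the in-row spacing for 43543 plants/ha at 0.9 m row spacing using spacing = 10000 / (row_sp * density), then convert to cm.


spacing = 10000 / (row_sp * density)
        = 10000 / (0.9 * 43543)
        = 10000 / 39188.70
        = 0.25518 m = 25.52 cm


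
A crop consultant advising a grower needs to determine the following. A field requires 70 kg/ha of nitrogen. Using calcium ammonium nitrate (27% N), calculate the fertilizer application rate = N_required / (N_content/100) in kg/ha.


Rate = N_required / (N_content / 100)
     = 70 / (27 / 100)
     = 70 / 0.27
     = 259.26 kg/ha


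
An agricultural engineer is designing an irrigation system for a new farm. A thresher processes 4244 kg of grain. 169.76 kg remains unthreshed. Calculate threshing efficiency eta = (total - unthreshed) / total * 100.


eta = (total - unthreshed) / total * 100
    = (4244 - 169.76) / 4244 * 100
    = 4074.24 / 4244 * 100
    = 96%


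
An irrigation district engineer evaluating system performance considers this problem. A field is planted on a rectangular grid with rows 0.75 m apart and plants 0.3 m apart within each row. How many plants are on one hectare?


D = 10000 / (row_sp * plant_sp)
  = 10000 / (0.75 * 0.3)
  = 10000 / 0.2250
  = 44444.44 plants/ha


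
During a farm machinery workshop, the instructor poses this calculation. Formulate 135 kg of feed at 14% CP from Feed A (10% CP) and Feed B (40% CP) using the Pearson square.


parts_A = CP_b - target = 40 - 14 = 26
parts_B = target - CP_a = 14 - 10 = 4
total_parts = 26 + 4 = 30
Feed A = 135 * 26 / 30 = 117 kg
Feed B = 135 * 4 / 30 = 18 kg

117 kg


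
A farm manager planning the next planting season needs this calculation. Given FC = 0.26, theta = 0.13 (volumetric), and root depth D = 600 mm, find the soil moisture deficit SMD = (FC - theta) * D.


SMD = (FC - theta) * D
    = (0.26 - 0.13) * 600
    = 0.130 * 600
    = 78 mm


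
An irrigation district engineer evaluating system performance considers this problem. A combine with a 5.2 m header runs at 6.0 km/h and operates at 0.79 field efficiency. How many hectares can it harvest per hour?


C = w * v * eta_f / 10
  = 5.2 * 6.0 * 0.79 / 10
  = 24.65 / 10
  = 2.46 ha/h


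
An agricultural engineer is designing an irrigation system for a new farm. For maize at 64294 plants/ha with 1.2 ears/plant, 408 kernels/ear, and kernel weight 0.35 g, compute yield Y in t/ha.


Y = density * ears * kernels * kw
  = 64294 * 1.2 * 408 * 0.35 g/ha
  = 11017419.84 g/ha
  = 11017.42 kg/ha = 11.02 t/ha


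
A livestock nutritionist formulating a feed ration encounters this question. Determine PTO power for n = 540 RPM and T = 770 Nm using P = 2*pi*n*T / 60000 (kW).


P = 2*pi*n*T / 60000
  = 2*pi * 540 * 770 / 60000
  = 2612548.45 / 60000
  = 43.54 kW


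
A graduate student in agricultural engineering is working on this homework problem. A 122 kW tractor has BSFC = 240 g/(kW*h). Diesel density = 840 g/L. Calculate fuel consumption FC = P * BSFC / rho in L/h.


FC = P * BSFC / rho_fuel
   = 122 * 240 / 840
   = 29280 / 840
   = 34.86 L/h


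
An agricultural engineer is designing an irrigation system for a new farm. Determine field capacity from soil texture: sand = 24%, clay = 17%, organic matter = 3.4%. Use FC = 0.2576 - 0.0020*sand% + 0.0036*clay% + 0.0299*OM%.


FC = 0.2576 - 0.0020*24 + 0.0036*17 + 0.0299*3.4
   = 0.2576 - 0.0480 + 0.0612 + 0.1017
   = 0.3725


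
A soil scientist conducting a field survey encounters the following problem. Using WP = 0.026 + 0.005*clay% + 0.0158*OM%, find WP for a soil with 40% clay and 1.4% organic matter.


WP = 0.026 + 0.005*40 + 0.0158*1.4
   = 0.026 + 0.2000 + 0.0221
   = 0.2481


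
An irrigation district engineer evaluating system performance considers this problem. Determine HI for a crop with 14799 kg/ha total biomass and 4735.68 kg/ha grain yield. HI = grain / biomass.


HI = grain_yield / biomass
   = 4735.68 / 14799
   = 0.32


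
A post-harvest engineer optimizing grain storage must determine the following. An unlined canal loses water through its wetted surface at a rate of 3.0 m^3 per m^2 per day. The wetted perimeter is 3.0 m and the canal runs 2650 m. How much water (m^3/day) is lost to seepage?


S = C * P * L
  = 3.0 * 3.0 * 2650
  = 23850 m^3/day


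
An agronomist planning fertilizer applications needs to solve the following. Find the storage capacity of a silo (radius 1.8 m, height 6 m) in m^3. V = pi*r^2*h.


V = pi * r^2 * h
  = pi * 1.8^2 * 6
  = pi * 3.24 * 6
  = 61.07 m^3


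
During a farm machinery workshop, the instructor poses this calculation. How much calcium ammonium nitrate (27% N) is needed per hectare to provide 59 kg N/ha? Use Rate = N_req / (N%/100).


Rate = N_required / (N_content / 100)
     = 59 / (27 / 100)
     = 59 / 0.27
     = 218.52 kg/ha


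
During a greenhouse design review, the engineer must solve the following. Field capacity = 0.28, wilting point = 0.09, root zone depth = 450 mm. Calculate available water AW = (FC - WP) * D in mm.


AW = (FC - WP) * D
   = (0.28 - 0.09) * 450
   = 0.19 * 450
   = 85.50 mm


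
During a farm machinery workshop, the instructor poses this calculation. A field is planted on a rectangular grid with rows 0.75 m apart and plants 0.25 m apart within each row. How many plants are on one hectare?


D = 10000 / (row_sp * plant_sp)
  = 10000 / (0.75 * 0.25)
  = 10000 / 0.1875
  = 53333.33 plants/ha


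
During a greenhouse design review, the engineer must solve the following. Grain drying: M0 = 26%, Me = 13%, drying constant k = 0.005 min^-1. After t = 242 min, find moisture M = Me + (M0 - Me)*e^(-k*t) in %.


M = Me + (M0 - Me) * e^(-k*t)
  = 13 + (26 - 13) * e^(-0.005*242)
  = 13 + 13 * e^(-1.210)
  = 13 + 13 * 0.29820
  = 13 + 3.8766
  = 16.88%


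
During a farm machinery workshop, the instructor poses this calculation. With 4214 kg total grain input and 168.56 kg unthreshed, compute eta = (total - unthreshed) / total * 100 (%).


eta = (total - unthreshed) / total * 100
    = (4214 - 168.56) / 4214 * 100
    = 4045.44 / 4214 * 100
    = 96%


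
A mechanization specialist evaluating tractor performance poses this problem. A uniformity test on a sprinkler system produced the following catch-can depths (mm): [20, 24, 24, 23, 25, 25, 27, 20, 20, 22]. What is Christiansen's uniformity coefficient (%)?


xbar = 230 / 10 = 23
sum|xi - xbar| = 20
CU = 100 * (1 - 20 / (10 * 23))
   = 100 * (1 - 0.0870)
   = 91.30%


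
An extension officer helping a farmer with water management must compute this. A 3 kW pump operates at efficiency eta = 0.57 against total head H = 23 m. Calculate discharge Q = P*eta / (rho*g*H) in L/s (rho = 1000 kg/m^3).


Q = (P * 1000 * eta) / (rho * g * H)
  = (3 * 1000 * 0.57) / (1000 * 9.81 * 23)
  = 1710 / 225630
  = 0.00758 m^3/s = 7.58 L/s


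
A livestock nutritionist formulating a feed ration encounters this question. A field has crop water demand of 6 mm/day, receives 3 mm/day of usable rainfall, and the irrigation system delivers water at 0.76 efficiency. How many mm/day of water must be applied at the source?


IWR = (ETc - Pe) / Ea
    = (6 - 3) / 0.76
    = 3 / 0.76
    = 3.95 mm/day


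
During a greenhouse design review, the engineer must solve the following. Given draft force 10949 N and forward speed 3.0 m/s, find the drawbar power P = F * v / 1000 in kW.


P = F * v / 1000
  = 10949 * 3.0 / 1000
  = 32847 / 1000
  = 32.85 kW


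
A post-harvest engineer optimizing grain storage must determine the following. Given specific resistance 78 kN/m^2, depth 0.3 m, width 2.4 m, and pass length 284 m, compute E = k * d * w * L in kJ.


E = k * d * w * L
  = 78 * 0.3 * 2.4 * 284
  = 15949.44 kJ


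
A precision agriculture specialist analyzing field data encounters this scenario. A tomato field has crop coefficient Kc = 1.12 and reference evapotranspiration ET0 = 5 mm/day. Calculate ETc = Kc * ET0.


ETc = Kc * ET0
    = 1.12 * 5
    = 5.60 mm/day


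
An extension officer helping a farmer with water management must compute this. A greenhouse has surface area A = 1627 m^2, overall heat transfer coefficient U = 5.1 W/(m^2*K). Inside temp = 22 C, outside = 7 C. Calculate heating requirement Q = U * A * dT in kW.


dT = 22 - (7) = 15 K
Q = U * A * dT
  = 5.1 * 1627 * 15
  = 124465.50 W = 124.47 kW


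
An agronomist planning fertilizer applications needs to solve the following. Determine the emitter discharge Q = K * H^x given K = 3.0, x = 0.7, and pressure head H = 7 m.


Q = K * H^x
  = 3.0 * 7^0.7
  = 3.0 * 3.9045
  = 11.71 L/h


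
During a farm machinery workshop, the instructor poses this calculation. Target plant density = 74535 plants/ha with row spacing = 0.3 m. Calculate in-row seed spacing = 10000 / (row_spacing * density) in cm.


spacing = 10000 / (row_sp * density)
        = 10000 / (0.3 * 74535)
        = 10000 / 22360.50
        = 0.44722 m = 44.72 cm


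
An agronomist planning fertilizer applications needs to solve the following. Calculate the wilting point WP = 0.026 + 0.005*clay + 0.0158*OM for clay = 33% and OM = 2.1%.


WP = 0.026 + 0.005*33 + 0.0158*2.1
   = 0.026 + 0.1650 + 0.0332
   = 0.2242


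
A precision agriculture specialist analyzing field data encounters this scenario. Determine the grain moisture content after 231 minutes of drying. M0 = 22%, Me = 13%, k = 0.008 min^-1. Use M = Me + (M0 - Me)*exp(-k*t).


M = Me + (M0 - Me) * e^(-k*t)
  = 13 + (22 - 13) * e^(-0.008*231)
  = 13 + 9 * e^(-1.848)
  = 13 + 9 * 0.15755
  = 13 + 1.4180
  = 14.42%


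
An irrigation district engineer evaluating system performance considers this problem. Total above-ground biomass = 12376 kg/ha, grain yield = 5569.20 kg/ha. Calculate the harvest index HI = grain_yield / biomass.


HI = grain_yield / biomass
   = 5569.20 / 12376
   = 0.45


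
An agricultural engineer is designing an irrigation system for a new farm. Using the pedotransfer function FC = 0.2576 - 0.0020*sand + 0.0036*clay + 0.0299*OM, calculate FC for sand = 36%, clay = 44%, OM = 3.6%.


FC = 0.2576 - 0.0020*36 + 0.0036*44 + 0.0299*3.6
   = 0.2576 - 0.0720 + 0.1584 + 0.1076
   = 0.4516


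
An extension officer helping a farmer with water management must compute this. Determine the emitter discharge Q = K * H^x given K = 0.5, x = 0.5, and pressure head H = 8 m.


Q = K * H^x
  = 0.5 * 8^0.5
  = 0.5 * 2.8284
  = 1.41 L/h


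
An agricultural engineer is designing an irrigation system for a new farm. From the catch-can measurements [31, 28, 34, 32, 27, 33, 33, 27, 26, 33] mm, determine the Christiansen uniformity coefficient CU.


xbar = 304 / 10 = 30.400
sum|xi - xbar| = 27.200
CU = 100 * (1 - 27.200 / (10 * 30.400))
   = 100 * (1 - 0.0895)
   = 91.05%


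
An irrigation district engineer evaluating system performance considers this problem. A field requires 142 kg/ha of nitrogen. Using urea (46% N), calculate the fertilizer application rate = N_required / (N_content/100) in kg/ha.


Rate = N_required / (N_content / 100)
     = 142 / (46 / 100)
     = 142 / 0.46
     = 308.70 kg/ha


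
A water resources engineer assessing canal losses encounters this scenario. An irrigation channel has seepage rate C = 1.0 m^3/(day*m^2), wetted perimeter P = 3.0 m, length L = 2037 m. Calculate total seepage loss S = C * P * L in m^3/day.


S = C * P * L
  = 1.0 * 3.0 * 2037
  = 6111 m^3/day


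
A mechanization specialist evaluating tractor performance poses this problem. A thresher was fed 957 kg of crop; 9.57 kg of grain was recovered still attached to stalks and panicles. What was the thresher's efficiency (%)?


eta = (total - unthreshed) / total * 100
    = (957 - 9.57) / 957 * 100
    = 947.43 / 957 * 100
    = 99%


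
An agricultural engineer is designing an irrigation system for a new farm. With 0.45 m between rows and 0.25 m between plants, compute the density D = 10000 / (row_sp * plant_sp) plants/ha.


D = 10000 / (row_sp * plant_sp)
  = 10000 / (0.45 * 0.25)
  = 10000 / 0.1125
  = 88888.89 plants/ha


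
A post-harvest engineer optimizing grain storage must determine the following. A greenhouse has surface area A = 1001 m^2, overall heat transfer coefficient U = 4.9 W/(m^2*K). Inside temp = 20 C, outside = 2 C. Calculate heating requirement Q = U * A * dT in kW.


dT = 20 - (2) = 18 K
Q = U * A * dT
  = 4.9 * 1001 * 18
  = 88288.20 W = 88.29 kW


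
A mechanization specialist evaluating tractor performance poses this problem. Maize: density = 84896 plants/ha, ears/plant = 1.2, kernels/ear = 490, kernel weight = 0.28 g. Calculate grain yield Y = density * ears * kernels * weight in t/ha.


Y = density * ears * kernels * kw
  = 84896 * 1.2 * 490 * 0.28 g/ha
  = 13977277.44 g/ha
  = 13977.28 kg/ha = 13.98 t/ha


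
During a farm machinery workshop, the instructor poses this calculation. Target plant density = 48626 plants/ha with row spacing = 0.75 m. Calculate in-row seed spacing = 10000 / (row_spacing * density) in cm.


spacing = 10000 / (row_sp * density)
        = 10000 / (0.75 * 48626)
        = 10000 / 36469.50
        = 0.27420 m = 27.42 cm


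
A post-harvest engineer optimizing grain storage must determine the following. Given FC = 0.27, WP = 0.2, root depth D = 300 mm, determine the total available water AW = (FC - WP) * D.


AW = (FC - WP) * D
   = (0.27 - 0.2) * 300
   = 0.07 * 300
   = 21 mm


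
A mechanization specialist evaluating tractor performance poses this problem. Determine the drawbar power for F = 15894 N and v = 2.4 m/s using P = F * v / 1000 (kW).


P = F * v / 1000
  = 15894 * 2.4 / 1000
  = 38145.60 / 1000
  = 38.15 kW


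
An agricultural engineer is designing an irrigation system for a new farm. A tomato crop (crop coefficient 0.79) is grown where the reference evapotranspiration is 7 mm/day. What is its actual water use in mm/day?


ETc = Kc * ET0
    = 0.79 * 7
    = 5.53 mm/day


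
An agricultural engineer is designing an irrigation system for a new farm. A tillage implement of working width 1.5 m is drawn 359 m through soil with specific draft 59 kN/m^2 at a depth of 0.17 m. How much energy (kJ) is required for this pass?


E = k * d * w * L
  = 59 * 0.17 * 1.5 * 359
  = 5401.16 kJ


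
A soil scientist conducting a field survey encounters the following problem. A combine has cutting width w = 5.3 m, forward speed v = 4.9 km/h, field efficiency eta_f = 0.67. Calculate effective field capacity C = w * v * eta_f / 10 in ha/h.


C = w * v * eta_f / 10
  = 5.3 * 4.9 * 0.67 / 10
  = 17.40 / 10
  = 1.74 ha/h


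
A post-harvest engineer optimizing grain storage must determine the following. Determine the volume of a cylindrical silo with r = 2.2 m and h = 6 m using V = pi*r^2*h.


V = pi * r^2 * h
  = pi * 2.2^2 * 6
  = pi * 4.84 * 6
  = 91.23 m^3


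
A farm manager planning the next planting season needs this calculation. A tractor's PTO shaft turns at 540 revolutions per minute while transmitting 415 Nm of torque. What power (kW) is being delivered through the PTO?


P = 2*pi*n*T / 60000
  = 2*pi * 540 * 415 / 60000
  = 1408061.83 / 60000
  = 23.47 kW


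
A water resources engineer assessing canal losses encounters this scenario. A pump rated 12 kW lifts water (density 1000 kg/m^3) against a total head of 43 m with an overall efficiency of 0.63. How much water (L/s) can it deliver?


Q = (P * 1000 * eta) / (rho * g * H)
  = (12 * 1000 * 0.63) / (1000 * 9.81 * 43)
  = 7560 / 421830
  = 0.01792 m^3/s = 17.92 L/s


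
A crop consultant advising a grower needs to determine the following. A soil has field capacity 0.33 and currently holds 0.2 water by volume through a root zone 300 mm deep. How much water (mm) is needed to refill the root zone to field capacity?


SMD = (FC - theta) * D
    = (0.33 - 0.2) * 300
    = 0.130 * 300
    = 39 mm


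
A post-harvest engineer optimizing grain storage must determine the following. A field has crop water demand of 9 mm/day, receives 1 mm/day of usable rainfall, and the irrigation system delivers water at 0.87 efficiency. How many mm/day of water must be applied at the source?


IWR = (ETc - Pe) / Ea
    = (9 - 1) / 0.87
    = 8 / 0.87
    = 9.20 mm/day


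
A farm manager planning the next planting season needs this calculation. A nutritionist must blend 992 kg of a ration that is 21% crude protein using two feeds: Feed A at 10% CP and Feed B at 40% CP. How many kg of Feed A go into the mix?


parts_A = CP_b - target = 40 - 21 = 19
parts_B = target - CP_a = 21 - 10 = 11
total_parts = 19 + 11 = 30
Feed A = 992 * 19 / 30 = 628.27 kg
Feed B = 992 * 11 / 30 = 363.73 kg

628.27 kg


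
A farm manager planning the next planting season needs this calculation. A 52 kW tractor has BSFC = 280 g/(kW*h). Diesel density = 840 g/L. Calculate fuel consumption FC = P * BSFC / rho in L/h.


FC = P * BSFC / rho_fuel
   = 52 * 280 / 840
   = 14560 / 840
   = 17.33 L/h


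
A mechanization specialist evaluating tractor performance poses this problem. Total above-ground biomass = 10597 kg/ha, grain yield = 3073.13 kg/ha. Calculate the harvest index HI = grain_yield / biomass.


HI = grain_yield / biomass
   = 3073.13 / 10597
   = 0.29


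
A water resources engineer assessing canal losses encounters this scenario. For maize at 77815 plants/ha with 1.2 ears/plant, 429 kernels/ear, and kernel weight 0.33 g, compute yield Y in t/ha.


Y = density * ears * kernels * kw
  = 77815 * 1.2 * 429 * 0.33 g/ha
  = 13219523.46 g/ha
  = 13219.52 kg/ha = 13.22 t/ha


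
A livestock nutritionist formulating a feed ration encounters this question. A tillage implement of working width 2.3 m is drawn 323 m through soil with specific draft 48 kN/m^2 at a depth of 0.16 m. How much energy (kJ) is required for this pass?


E = k * d * w * L
  = 48 * 0.16 * 2.3 * 323
  = 5705.47 kJ


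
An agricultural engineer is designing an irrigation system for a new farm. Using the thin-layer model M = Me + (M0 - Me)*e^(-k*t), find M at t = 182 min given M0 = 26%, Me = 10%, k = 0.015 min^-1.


M = Me + (M0 - Me) * e^(-k*t)
  = 10 + (26 - 10) * e^(-0.015*182)
  = 10 + 16 * e^(-2.730)
  = 10 + 16 * 0.06522
  = 10 + 1.0435
  = 11.04%


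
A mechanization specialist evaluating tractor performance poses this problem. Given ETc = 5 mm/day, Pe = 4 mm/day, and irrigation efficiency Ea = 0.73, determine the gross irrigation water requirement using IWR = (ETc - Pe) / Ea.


IWR = (ETc - Pe) / Ea
    = (5 - 4) / 0.73
    = 1 / 0.73
    = 1.37 mm/day


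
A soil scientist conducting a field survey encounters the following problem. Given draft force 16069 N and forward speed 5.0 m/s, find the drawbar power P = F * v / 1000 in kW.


P = F * v / 1000
  = 16069 * 5.0 / 1000
  = 80345 / 1000
  = 80.35 kW


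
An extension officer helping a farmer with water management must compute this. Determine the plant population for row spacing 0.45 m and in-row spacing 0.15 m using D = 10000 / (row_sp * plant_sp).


D = 10000 / (row_sp * plant_sp)
  = 10000 / (0.45 * 0.15)
  = 10000 / 0.0675
  = 148148.15 plants/ha


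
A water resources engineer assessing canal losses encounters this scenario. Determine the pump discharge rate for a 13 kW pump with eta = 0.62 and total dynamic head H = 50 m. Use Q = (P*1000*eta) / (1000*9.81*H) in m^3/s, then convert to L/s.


Q = (P * 1000 * eta) / (rho * g * H)
  = (13 * 1000 * 0.62) / (1000 * 9.81 * 50)
  = 8060 / 490500
  = 0.01643 m^3/s = 16.43 L/s


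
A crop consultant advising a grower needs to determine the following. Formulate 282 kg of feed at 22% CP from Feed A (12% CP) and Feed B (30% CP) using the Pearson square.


parts_A = CP_b - target = 30 - 22 = 8
parts_B = target - CP_a = 22 - 12 = 10
total_parts = 8 + 10 = 18
Feed A = 282 * 8 / 18 = 125.33 kg
Feed B = 282 * 10 / 18 = 156.67 kg

125.33 kg


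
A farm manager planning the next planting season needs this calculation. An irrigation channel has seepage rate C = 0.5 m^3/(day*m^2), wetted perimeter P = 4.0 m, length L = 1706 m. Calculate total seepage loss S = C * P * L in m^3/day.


S = C * P * L
  = 0.5 * 4.0 * 1706
  = 3412 m^3/day


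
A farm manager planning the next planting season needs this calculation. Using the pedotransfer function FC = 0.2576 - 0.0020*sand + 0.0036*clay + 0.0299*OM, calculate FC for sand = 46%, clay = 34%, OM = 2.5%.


FC = 0.2576 - 0.0020*46 + 0.0036*34 + 0.0299*2.5
   = 0.2576 - 0.0920 + 0.1224 + 0.0748
   = 0.3628


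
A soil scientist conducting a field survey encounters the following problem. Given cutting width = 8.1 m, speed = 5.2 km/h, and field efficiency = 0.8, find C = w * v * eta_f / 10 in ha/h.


C = w * v * eta_f / 10
  = 8.1 * 5.2 * 0.8 / 10
  = 33.70 / 10
  = 3.37 ha/h


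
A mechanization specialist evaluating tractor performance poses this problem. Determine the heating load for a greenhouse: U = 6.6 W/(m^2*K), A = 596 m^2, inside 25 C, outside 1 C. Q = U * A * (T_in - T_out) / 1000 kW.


dT = 25 - (1) = 24 K
Q = U * A * dT
  = 6.6 * 596 * 24
  = 94406.40 W = 94.41 kW


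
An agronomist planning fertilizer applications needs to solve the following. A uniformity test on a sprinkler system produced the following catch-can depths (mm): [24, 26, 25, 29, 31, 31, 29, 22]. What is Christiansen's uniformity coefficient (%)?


xbar = 217 / 8 = 27.125
sum|xi - xbar| = 23
CU = 100 * (1 - 23 / (8 * 27.125))
   = 100 * (1 - 0.1060)
   = 89.40%


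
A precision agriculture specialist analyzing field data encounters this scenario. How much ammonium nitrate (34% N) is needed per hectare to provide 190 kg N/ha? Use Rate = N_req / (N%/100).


Rate = N_required / (N_content / 100)
     = 190 / (34 / 100)
     = 190 / 0.34
     = 558.82 kg/ha


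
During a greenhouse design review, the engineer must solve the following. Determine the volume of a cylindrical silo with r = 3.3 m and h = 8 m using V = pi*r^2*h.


V = pi * r^2 * h
  = pi * 3.3^2 * 8
  = pi * 10.89 * 8
  = 273.70 m^3


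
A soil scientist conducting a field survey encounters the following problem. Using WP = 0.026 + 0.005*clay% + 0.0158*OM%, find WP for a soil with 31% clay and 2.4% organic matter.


WP = 0.026 + 0.005*31 + 0.0158*2.4
   = 0.026 + 0.1550 + 0.0379
   = 0.2189


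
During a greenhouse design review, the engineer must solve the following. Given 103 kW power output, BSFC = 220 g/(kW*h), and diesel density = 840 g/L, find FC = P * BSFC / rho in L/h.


FC = P * BSFC / rho_fuel
   = 103 * 220 / 840
   = 22660 / 840
   = 26.98 L/h


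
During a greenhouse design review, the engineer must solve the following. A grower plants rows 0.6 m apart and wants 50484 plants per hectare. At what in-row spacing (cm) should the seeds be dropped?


spacing = 10000 / (row_sp * density)
        = 10000 / (0.6 * 50484)
        = 10000 / 30290.40
        = 0.33014 m = 33.01 cm


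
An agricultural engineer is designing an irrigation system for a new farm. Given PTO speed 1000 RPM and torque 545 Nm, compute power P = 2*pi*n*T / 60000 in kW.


P = 2*pi*n*T / 60000
  = 2*pi * 1000 * 545 / 60000
  = 3424335.99 / 60000
  = 57.07 kW


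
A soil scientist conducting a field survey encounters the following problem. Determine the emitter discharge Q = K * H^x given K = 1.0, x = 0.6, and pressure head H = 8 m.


Q = K * H^x
  = 1.0 * 8^0.6
  = 1.0 * 3.4822
  = 3.48 L/h


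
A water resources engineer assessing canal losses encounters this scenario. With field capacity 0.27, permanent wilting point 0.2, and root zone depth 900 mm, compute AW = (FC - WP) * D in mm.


AW = (FC - WP) * D
   = (0.27 - 0.2) * 900
   = 0.07 * 900
   = 63 mm


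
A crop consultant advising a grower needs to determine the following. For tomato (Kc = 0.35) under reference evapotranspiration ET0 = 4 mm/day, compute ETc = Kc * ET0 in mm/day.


ETc = Kc * ET0
    = 0.35 * 4
    = 1.40 mm/day


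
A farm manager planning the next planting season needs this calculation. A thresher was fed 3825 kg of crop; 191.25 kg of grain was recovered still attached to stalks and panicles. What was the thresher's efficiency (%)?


eta = (total - unthreshed) / total * 100
    = (3825 - 191.25) / 3825 * 100
    = 3633.75 / 3825 * 100
    = 95%


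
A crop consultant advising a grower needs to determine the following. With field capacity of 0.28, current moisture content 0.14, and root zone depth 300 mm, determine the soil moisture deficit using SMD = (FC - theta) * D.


SMD = (FC - theta) * D
    = (0.28 - 0.14) * 300
    = 0.140 * 300
    = 42 mm


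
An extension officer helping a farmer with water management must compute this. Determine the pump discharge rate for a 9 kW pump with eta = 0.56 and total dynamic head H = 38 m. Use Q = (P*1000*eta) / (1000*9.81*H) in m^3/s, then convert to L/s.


Q = (P * 1000 * eta) / (rho * g * H)
  = (9 * 1000 * 0.56) / (1000 * 9.81 * 38)
  = 5040 / 372780
  = 0.01352 m^3/s = 13.52 L/s


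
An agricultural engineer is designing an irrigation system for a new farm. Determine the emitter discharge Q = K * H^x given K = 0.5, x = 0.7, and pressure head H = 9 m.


Q = K * H^x
  = 0.5 * 9^0.7
  = 0.5 * 4.6555
  = 2.33 L/h


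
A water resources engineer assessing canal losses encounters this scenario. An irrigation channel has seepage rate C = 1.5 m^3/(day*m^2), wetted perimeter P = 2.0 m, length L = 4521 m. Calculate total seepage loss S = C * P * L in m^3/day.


S = C * P * L
  = 1.5 * 2.0 * 4521
  = 13563 m^3/day


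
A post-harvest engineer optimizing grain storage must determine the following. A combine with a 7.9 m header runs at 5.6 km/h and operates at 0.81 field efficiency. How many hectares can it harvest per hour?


C = w * v * eta_f / 10
  = 7.9 * 5.6 * 0.81 / 10
  = 35.83 / 10
  = 3.58 ha/h


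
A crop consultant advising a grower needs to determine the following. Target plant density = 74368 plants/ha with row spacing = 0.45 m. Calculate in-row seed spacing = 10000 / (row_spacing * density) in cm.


spacing = 10000 / (row_sp * density)
        = 10000 / (0.45 * 74368)
        = 10000 / 33465.60
        = 0.29881 m = 29.88 cm


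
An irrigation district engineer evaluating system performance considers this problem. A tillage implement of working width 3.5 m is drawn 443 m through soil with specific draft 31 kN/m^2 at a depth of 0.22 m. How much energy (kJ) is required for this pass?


E = k * d * w * L
  = 31 * 0.22 * 3.5 * 443
  = 10574.41 kJ


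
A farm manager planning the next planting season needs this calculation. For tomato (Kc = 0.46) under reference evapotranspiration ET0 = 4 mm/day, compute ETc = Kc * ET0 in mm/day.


ETc = Kc * ET0
    = 0.46 * 4
    = 1.84 mm/day


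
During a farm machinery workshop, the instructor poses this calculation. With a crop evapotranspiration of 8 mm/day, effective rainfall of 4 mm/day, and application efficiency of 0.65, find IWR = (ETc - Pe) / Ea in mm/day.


IWR = (ETc - Pe) / Ea
    = (8 - 4) / 0.65
    = 4 / 0.65
    = 6.15 mm/day


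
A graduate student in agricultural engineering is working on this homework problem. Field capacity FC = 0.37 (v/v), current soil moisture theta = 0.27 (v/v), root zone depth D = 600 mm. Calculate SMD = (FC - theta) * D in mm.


SMD = (FC - theta) * D
    = (0.37 - 0.27) * 600
    = 0.100 * 600
    = 60 mm


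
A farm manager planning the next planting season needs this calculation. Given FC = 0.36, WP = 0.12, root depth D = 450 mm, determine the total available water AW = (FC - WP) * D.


AW = (FC - WP) * D
   = (0.36 - 0.12) * 450
   = 0.24 * 450
   = 108 mm


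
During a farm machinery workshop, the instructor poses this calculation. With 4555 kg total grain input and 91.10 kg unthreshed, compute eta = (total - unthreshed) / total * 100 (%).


eta = (total - unthreshed) / total * 100
    = (4555 - 91.10) / 4555 * 100
    = 4463.90 / 4555 * 100
    = 98%


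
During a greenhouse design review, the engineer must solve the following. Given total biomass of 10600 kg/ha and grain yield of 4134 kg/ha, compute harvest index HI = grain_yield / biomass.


HI = grain_yield / biomass
   = 4134 / 10600
   = 0.39


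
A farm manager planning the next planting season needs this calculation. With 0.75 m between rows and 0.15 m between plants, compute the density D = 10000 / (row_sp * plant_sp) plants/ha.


D = 10000 / (row_sp * plant_sp)
  = 10000 / (0.75 * 0.15)
  = 10000 / 0.1125
  = 88888.89 plants/ha


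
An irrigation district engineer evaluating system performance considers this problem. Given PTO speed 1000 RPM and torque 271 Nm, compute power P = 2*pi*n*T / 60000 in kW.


P = 2*pi*n*T / 60000
  = 2*pi * 1000 * 271 / 60000
  = 1702743.22 / 60000
  = 28.38 kW


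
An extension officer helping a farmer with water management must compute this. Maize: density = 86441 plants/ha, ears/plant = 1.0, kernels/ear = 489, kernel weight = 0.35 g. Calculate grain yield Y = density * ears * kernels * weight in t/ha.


Y = density * ears * kernels * kw
  = 86441 * 1.0 * 489 * 0.35 g/ha
  = 14794377.15 g/ha
  = 14794.38 kg/ha = 14.79 t/ha


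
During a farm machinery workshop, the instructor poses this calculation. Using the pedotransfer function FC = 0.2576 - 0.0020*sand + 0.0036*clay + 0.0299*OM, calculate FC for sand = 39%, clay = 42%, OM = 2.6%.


FC = 0.2576 - 0.0020*39 + 0.0036*42 + 0.0299*2.6
   = 0.2576 - 0.0780 + 0.1512 + 0.0777
   = 0.4085


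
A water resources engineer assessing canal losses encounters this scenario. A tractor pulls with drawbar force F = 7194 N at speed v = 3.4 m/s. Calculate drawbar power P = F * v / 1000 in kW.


P = F * v / 1000
  = 7194 * 3.4 / 1000
  = 24459.60 / 1000
  = 24.46 kW


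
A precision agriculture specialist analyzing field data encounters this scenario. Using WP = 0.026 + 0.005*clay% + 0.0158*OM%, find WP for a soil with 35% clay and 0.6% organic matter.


WP = 0.026 + 0.005*35 + 0.0158*0.6
   = 0.026 + 0.1750 + 0.0095
   = 0.2105


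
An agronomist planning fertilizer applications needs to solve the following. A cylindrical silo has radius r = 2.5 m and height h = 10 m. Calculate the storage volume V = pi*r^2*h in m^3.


V = pi * r^2 * h
  = pi * 2.5^2 * 10
  = pi * 6.25 * 10
  = 196.35 m^3


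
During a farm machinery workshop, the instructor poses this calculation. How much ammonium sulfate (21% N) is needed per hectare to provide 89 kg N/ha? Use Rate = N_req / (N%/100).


Rate = N_required / (N_content / 100)
     = 89 / (21 / 100)
     = 89 / 0.21
     = 423.81 kg/ha


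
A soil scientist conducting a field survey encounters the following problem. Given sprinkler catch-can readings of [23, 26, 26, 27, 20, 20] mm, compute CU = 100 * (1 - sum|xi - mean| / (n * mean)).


xbar = 142 / 6 = 23.667
sum|xi - xbar| = 16
CU = 100 * (1 - 16 / (6 * 23.667))
   = 100 * (1 - 0.1127)
   = 88.73%


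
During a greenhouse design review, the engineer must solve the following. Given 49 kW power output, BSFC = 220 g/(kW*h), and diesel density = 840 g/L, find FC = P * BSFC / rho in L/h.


FC = P * BSFC / rho_fuel
   = 49 * 220 / 840
   = 10780 / 840
   = 12.83 L/h


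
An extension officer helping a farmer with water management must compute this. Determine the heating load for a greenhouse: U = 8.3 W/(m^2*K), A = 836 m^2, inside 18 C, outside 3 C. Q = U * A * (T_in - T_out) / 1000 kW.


dT = 18 - (3) = 15 K
Q = U * A * dT
  = 8.3 * 836 * 15
  = 104082 W = 104.08 kW


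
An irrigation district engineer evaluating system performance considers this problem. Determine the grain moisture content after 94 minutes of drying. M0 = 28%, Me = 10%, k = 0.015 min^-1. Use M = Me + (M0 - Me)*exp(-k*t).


M = Me + (M0 - Me) * e^(-k*t)
  = 10 + (28 - 10) * e^(-0.015*94)
  = 10 + 18 * e^(-1.410)
  = 10 + 18 * 0.24414
  = 10 + 4.3946
  = 14.39%


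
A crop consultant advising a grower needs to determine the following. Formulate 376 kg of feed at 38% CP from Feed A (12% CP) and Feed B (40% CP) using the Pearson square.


parts_A = CP_b - target = 40 - 38 = 2
parts_B = target - CP_a = 38 - 12 = 26
total_parts = 2 + 26 = 28
Feed A = 376 * 2 / 28 = 26.86 kg
Feed B = 376 * 26 / 28 = 349.14 kg

26.86 kg


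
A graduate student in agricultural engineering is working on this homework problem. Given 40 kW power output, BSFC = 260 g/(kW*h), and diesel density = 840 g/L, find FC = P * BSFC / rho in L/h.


FC = P * BSFC / rho_fuel
   = 40 * 260 / 840
   = 10400 / 840
   = 12.38 L/h


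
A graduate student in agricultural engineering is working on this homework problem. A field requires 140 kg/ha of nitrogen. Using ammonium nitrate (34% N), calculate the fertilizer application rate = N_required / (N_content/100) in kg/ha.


Rate = N_required / (N_content / 100)
     = 140 / (34 / 100)
     = 140 / 0.34
     = 411.76 kg/ha


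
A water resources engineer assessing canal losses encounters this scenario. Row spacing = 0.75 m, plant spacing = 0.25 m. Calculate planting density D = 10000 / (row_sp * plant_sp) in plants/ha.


D = 10000 / (row_sp * plant_sp)
  = 10000 / (0.75 * 0.25)
  = 10000 / 0.1875
  = 53333.33 plants/ha


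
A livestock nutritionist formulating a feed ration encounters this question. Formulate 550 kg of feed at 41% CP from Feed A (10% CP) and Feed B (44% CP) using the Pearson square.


parts_A = CP_b - target = 44 - 41 = 3
parts_B = target - CP_a = 41 - 10 = 31
total_parts = 3 + 31 = 34
Feed A = 550 * 3 / 34 = 48.53 kg
Feed B = 550 * 31 / 34 = 501.47 kg

48.53 kg


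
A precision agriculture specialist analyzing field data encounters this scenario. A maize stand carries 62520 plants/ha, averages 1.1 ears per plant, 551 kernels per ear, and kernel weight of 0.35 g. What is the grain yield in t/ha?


Y = density * ears * kernels * kw
  = 62520 * 1.1 * 551 * 0.35 g/ha
  = 13262680.20 g/ha
  = 13262.68 kg/ha = 13.26 t/ha


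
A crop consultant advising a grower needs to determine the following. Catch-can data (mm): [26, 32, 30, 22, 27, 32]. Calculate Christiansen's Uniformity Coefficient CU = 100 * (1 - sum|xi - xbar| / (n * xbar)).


xbar = 169 / 6 = 28.167
sum|xi - xbar| = 19
CU = 100 * (1 - 19 / (6 * 28.167))
   = 100 * (1 - 0.1124)
   = 88.76%


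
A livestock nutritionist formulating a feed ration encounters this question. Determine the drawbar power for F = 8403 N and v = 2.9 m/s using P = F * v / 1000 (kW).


P = F * v / 1000
  = 8403 * 2.9 / 1000
  = 24368.70 / 1000
  = 24.37 kW
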